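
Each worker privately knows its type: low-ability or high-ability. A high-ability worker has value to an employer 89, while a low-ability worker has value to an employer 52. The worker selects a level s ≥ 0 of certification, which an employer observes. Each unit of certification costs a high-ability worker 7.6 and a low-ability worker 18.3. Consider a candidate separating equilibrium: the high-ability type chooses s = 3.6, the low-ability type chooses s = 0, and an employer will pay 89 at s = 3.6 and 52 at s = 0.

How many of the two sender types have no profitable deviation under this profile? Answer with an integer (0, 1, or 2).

2

High-ability type: signal → 89 − 7.6 × 3.6 = 61.64; deviate to 0 → 52. IC holds (61.64 ≥ 52).
Low-ability type: stay at 0 → 52; mimic → 89 − 18.3 × 3.6 = 23.12. IC holds (52 ≥ 23.12).
2 of 2 constraints hold, so this is a separating equilibrium.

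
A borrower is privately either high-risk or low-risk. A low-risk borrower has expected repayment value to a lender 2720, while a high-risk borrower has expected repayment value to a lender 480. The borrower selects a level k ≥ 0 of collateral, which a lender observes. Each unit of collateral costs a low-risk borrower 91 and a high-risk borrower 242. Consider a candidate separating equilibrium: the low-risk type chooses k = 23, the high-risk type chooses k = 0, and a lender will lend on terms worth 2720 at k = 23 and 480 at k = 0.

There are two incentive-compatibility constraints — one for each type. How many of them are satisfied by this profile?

High-risk type: stay at 0 → 480; mimic → 2720 − 242 × 23 = -2846. IC holds (480 ≥ -2846).
Low-risk type: signal → 2720 − 91 × 23 = 627; deviate to 0 → 480. IC holds (627 ≥ 480).
2 of 2 constraints hold, so this is a separating equilibrium.

2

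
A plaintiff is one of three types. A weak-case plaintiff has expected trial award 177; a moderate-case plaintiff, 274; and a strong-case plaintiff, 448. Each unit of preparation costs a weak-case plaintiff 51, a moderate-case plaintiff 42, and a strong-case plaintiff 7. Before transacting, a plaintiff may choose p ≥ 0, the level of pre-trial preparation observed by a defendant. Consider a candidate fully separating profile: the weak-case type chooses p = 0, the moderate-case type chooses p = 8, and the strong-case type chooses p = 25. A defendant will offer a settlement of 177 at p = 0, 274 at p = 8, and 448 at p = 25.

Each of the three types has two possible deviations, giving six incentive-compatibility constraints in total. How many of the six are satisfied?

Weak-case (own payoff 177): to p=8 gives 274 − 51×8 = -134 → no gain ✓; to p=25 gives 448 − 51×25 = -827 → no gain ✓.
Moderate-case (own payoff 274 − 42×8 = -62): to p=0 gives 177 → profitable ✗; to p=25 gives 448 − 42×25 = -602 → no gain ✓.
Strong-case (own payoff 448 − 7×25 = 273): to p=0 gives 177 → no gain ✓; to p=8 gives 274 − 7×8 = 218 → no gain ✓.
5 of the 6 constraints hold; not an equilibrium.

5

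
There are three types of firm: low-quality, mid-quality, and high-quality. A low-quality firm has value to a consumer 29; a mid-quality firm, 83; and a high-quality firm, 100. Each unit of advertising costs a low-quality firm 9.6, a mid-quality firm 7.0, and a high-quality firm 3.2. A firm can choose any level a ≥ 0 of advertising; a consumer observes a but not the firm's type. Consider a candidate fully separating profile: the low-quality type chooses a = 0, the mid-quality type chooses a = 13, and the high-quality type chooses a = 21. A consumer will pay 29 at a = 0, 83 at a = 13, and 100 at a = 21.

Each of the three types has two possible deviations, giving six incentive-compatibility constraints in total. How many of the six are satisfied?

4

High-quality (own payoff 100 − 3.2×21 = 32.8): to a=0 gives 29 → no gain ✓; to a=13 gives 83 − 3.2×13 = 41.4 → profitable ✗.
Mid-quality (own payoff 83 − 7.0×13 = -8): to a=0 gives 29 → profitable ✗; to a=21 gives 100 − 7.0×21 = -47 → no gain ✓.
Low-quality (own payoff 29): to a=13 gives 83 − 9.6×13 = -41.8 → no gain ✓; to a=21 gives 100 − 9.6×21 = -101.6 → no gain ✓.
4 of the 6 constraints hold; not an equilibrium.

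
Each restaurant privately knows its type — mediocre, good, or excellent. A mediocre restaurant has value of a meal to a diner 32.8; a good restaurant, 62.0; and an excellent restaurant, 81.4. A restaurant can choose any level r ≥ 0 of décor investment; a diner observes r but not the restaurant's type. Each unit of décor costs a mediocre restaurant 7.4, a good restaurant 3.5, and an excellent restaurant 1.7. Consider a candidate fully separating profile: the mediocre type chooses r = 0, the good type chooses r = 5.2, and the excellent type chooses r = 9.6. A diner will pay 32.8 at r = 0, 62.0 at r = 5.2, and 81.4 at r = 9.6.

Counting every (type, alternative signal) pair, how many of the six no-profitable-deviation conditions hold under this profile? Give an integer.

5

Excellent (own payoff 81.4 − 1.7×9.6 = 65.08): to r=0 gives 32.8 → no gain ✓; to r=5.2 gives 62.0 − 1.7×5.2 = 53.16 → no gain ✓.
Good (own payoff 62.0 − 3.5×5.2 = 43.8): to r=0 gives 32.8 → no gain ✓; to r=9.6 gives 81.4 − 3.5×9.6 = 47.8 → profitable ✗.
Mediocre (own payoff 32.8): to r=5.2 gives 62.0 − 7.4×5.2 = 23.52 → no gain ✓; to r=9.6 gives 81.4 − 7.4×9.6 = 10.36 → no gain ✓.
5 of the 6 constraints hold; not an equilibrium.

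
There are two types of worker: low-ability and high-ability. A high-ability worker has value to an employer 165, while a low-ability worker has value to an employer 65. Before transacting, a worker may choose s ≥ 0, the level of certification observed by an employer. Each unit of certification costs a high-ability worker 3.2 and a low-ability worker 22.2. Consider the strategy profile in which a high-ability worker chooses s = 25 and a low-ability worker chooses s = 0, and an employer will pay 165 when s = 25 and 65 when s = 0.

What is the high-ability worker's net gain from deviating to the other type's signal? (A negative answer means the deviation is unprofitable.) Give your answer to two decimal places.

-20.00

Playing s = 25 the high-ability worker receives 165 − 3.2 × 25 = 85.
Deviating to s = 0 yields 65 instead.
Gain from deviating: 65 − 85 = -20.00.
The gain is negative, so the high-ability type's incentive-compatibility constraint is satisfied.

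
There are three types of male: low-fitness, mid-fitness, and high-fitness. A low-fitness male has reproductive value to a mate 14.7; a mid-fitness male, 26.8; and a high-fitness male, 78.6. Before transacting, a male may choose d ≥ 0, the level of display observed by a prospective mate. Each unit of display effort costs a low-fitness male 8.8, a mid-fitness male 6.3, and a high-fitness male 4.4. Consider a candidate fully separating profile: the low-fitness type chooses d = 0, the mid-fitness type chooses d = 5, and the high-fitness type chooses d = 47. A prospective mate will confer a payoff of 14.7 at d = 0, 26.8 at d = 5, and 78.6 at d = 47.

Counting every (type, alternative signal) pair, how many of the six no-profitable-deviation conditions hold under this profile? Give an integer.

3

Mid-fitness (own payoff 26.8 − 6.3×5 = -4.7): to d=0 gives 14.7 → profitable ✗; to d=47 gives 78.6 − 6.3×47 = -217.5 → no gain ✓.
High-fitness (own payoff 78.6 − 4.4×47 = -128.2): to d=0 gives 14.7 → profitable ✗; to d=5 gives 26.8 − 4.4×5 = 4.8 → profitable ✗.
Low-fitness (own payoff 14.7): to d=5 gives 26.8 − 8.8×5 = -17.2 → no gain ✓; to d=47 gives 78.6 − 8.8×47 = -335 → no gain ✓.
3 of the 6 constraints hold; not an equilibrium.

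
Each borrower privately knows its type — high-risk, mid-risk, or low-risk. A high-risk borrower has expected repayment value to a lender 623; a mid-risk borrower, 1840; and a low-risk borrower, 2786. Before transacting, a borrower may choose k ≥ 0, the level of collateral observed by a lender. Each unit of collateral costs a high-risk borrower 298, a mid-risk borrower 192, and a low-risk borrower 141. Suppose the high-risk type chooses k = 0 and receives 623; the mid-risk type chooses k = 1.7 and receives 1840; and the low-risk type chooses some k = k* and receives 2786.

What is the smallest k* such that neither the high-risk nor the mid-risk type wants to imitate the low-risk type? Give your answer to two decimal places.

High-risk type (on-path payoff 623) won't mimic when 623 ≥ 2786 − 298·k*, i.e. k* ≥ 7.26.
Mid-risk type (on-path payoff 1840 − 192×1.7 = 1513.6) won't mimic when 1513.6 ≥ 2786 − 192·k*, i.e. k* ≥ 6.63.
Both must hold, so k* = max(7.26, 6.63) = 7.26. The high-risk type's constraint binds.

7.26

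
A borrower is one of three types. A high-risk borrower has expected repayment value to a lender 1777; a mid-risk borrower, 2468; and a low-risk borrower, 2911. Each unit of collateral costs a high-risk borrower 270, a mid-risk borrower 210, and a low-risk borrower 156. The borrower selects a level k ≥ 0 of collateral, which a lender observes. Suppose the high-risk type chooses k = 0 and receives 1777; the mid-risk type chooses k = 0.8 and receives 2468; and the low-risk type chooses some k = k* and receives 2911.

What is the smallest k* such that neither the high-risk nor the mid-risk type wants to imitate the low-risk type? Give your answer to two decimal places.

High-risk type (on-path payoff 1777) won't mimic when 1777 ≥ 2911 − 270·k*, i.e. k* ≥ 4.20.
Mid-risk type (on-path payoff 2468 − 210×0.8 = 2300) won't mimic when 2300 ≥ 2911 − 210·k*, i.e. k* ≥ 2.91.
Both must hold, so k* = max(4.20, 2.91) = 4.20. The high-risk type's constraint binds.

4.20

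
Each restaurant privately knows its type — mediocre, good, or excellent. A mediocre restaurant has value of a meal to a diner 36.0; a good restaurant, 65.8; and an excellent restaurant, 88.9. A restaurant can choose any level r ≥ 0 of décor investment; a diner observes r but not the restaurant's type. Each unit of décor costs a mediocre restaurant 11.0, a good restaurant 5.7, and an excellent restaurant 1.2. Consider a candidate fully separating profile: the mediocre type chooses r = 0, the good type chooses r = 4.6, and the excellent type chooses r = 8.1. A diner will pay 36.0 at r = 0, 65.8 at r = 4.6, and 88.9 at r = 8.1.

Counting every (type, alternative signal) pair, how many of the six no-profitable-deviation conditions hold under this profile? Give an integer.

Mediocre (own payoff 36.0): to r=4.6 gives 65.8 − 11.0×4.6 = 15.2 → no gain ✓; to r=8.1 gives 88.9 − 11.0×8.1 = -0.2 → no gain ✓.
Excellent (own payoff 88.9 − 1.2×8.1 = 79.18): to r=0 gives 36.0 → no gain ✓; to r=4.6 gives 65.8 − 1.2×4.6 = 60.28 → no gain ✓.
Good (own payoff 65.8 − 5.7×4.6 = 39.58): to r=0 gives 36.0 → no gain ✓; to r=8.1 gives 88.9 − 5.7×8.1 = 42.73 → profitable ✗.
5 of the 6 constraints hold; not an equilibrium.

5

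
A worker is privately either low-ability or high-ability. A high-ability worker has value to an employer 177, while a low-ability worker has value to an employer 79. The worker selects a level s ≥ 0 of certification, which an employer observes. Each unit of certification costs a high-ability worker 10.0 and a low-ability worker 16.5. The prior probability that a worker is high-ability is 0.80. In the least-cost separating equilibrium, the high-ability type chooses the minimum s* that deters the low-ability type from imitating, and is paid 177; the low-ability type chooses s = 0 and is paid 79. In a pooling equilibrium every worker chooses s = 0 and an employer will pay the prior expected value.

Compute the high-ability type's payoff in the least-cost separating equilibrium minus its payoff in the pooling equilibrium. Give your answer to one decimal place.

Least-cost separating signal: s* solves 79 = 177 − 16.5·s*, so s* = (177 − 79)/16.5 ≈ 5.9394.
High-ability type's separating payoff: 177 − 10.0 × s* = 177 − 10.0 × (177 − 79)/16.5 = 177 − 980/16.5 ≈ 117.606.
Pooling payoff: 0.80 × 177 + 0.20 × 79 = 157.4.
Difference: 117.606 − 157.4 = -39.794, i.e. -39.8 to one decimal place.
The high-ability type would prefer the pooling outcome.

-39.8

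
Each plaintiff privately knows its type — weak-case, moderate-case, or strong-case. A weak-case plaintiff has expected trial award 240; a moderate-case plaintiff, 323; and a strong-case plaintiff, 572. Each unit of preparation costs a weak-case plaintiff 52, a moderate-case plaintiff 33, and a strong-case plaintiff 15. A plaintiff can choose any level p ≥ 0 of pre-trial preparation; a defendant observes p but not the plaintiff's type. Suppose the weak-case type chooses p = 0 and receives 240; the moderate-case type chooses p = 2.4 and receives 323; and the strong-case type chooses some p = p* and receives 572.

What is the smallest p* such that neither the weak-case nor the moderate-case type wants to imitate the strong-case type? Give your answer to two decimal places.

9.95

Weak-case type (on-path payoff 240) won't mimic when 240 ≥ 572 − 52·p*, i.e. p* ≥ 6.38.
Moderate-case type (on-path payoff 323 − 33×2.4 = 243.8) won't mimic when 243.8 ≥ 572 − 33·p*, i.e. p* ≥ 9.95.
Both must hold, so p* = max(6.38, 9.95) = 9.95. The moderate-case type's constraint binds.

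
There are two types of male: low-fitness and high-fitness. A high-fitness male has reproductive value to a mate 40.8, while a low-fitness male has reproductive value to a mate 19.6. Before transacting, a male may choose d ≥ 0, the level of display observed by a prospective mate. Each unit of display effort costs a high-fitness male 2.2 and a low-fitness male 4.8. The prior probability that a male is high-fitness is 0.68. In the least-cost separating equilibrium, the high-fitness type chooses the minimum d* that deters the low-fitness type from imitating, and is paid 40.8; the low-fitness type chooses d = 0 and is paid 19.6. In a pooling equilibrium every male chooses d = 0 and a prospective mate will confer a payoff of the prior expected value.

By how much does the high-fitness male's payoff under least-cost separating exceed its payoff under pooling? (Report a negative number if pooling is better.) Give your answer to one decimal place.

Least-cost separating signal: d* solves 19.6 = 40.8 − 4.8·d*, so d* = (40.8 − 19.6)/4.8 ≈ 4.4167.
High-fitness type's separating payoff: 40.8 − 2.2 × d* = 40.8 − 2.2 × (40.8 − 19.6)/4.8 = 40.8 − 46.64/4.8 ≈ 31.083.
Pooling payoff: 0.68 × 40.8 + 0.32 × 19.6 = 34.016.
Difference: 31.083 − 34.016 = -2.933, i.e. -2.9 to one decimal place.
The high-fitness type would prefer the pooling outcome.

-2.9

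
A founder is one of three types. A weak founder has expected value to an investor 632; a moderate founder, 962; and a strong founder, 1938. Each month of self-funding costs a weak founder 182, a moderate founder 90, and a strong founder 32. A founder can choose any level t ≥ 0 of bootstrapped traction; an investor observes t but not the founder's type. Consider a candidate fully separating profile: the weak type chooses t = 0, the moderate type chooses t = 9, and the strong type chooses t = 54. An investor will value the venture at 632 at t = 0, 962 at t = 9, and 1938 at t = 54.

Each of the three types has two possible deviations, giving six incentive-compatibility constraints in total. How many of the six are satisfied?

Strong (own payoff 1938 − 32×54 = 210): to t=0 gives 632 → profitable ✗; to t=9 gives 962 − 32×9 = 674 → profitable ✗.
Weak (own payoff 632): to t=9 gives 962 − 182×9 = -676 → no gain ✓; to t=54 gives 1938 − 182×54 = -7890 → no gain ✓.
Moderate (own payoff 962 − 90×9 = 152): to t=0 gives 632 → profitable ✗; to t=54 gives 1938 − 90×54 = -2922 → no gain ✓.
3 of the 6 constraints hold; not an equilibrium.

3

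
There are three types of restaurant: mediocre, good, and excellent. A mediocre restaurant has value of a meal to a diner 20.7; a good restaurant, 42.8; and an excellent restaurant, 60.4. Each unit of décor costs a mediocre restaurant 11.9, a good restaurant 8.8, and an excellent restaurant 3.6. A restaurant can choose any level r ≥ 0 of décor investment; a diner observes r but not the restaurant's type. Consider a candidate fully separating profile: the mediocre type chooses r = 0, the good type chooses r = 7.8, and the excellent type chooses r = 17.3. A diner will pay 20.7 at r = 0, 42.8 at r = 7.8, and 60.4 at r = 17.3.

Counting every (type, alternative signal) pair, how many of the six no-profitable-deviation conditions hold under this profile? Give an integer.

3

Mediocre (own payoff 20.7): to r=7.8 gives 42.8 − 11.9×7.8 = -50.02 → no gain ✓; to r=17.3 gives 60.4 − 11.9×17.3 = -145.47 → no gain ✓.
Good (own payoff 42.8 − 8.8×7.8 = -25.84): to r=0 gives 20.7 → profitable ✗; to r=17.3 gives 60.4 − 8.8×17.3 = -91.84 → no gain ✓.
Excellent (own payoff 60.4 − 3.6×17.3 = -1.88): to r=0 gives 20.7 → profitable ✗; to r=7.8 gives 42.8 − 3.6×7.8 = 14.72 → profitable ✗.
3 of the 6 constraints hold; not an equilibrium.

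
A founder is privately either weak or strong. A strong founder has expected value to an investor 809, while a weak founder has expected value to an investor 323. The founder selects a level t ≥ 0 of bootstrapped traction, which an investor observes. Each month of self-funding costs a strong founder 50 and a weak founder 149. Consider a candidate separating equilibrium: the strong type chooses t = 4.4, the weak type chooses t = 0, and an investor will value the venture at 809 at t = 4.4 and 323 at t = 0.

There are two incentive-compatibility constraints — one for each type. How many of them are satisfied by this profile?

2

Strong type: signal → 809 − 50 × 4.4 = 589; deviate to 0 → 323. IC holds (589 ≥ 323).
Weak type: stay at 0 → 323; mimic → 809 − 149 × 4.4 = 153.4. IC holds (323 ≥ 153.4).
2 of 2 constraints hold, so this is a separating equilibrium.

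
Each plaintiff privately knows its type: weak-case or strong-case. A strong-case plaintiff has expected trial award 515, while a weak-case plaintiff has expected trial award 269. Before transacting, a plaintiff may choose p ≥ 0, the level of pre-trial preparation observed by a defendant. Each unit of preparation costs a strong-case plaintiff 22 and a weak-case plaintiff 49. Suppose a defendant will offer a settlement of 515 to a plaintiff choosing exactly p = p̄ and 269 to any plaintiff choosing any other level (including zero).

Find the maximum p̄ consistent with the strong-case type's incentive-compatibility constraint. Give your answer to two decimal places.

Choosing p̄ yields the strong-case type 515 − 22·p̄; choosing zero yields 269.
The strong-case type is indifferent at 515 − 22·p̄ = 269, i.e. p̄ = (515 − 269) / 22 ≈ 11.18.
For any p̄ above 11.18 the strong-case type would rather pool at zero, so separation collapses.

11.18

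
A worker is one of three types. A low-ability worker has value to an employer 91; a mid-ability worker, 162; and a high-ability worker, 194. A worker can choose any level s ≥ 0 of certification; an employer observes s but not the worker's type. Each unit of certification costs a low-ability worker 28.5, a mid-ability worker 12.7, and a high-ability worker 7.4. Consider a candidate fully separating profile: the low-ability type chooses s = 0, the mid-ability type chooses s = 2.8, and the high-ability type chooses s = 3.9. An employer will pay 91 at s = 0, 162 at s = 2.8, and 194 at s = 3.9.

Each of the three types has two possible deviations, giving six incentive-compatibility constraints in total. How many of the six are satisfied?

Low-ability (own payoff 91): to s=2.8 gives 162 − 28.5×2.8 = 82.2 → no gain ✓; to s=3.9 gives 194 − 28.5×3.9 = 82.85 → no gain ✓.
High-ability (own payoff 194 − 7.4×3.9 = 165.14): to s=0 gives 91 → no gain ✓; to s=2.8 gives 162 − 7.4×2.8 = 141.28 → no gain ✓.
Mid-ability (own payoff 162 − 12.7×2.8 = 126.44): to s=0 gives 91 → no gain ✓; to s=3.9 gives 194 − 12.7×3.9 = 144.47 → profitable ✗.
5 of the 6 constraints hold; not an equilibrium.

5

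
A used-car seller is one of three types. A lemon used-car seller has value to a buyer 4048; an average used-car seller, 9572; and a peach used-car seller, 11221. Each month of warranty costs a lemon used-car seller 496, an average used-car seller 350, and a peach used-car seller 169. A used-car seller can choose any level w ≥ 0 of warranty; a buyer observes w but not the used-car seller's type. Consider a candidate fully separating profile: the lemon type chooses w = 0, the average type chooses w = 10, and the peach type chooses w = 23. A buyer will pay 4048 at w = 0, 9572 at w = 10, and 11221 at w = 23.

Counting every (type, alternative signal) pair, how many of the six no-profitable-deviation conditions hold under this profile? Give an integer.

Lemon (own payoff 4048): to w=10 gives 9572 − 496×10 = 4612 → profitable ✗; to w=23 gives 11221 − 496×23 = -187 → no gain ✓.
Average (own payoff 9572 − 350×10 = 6072): to w=0 gives 4048 → no gain ✓; to w=23 gives 11221 − 350×23 = 3171 → no gain ✓.
Peach (own payoff 11221 − 169×23 = 7334): to w=0 gives 4048 → no gain ✓; to w=10 gives 9572 − 169×10 = 7882 → profitable ✗.
4 of the 6 constraints hold; not an equilibrium.

4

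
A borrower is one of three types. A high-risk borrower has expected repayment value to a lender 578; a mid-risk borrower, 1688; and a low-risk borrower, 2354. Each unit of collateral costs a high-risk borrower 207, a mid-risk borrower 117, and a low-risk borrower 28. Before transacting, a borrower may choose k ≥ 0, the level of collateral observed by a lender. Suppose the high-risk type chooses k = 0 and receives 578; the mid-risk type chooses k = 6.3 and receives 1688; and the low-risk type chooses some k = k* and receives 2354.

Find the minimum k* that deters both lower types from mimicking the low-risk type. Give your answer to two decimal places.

High-risk type (on-path payoff 578) won't mimic when 578 ≥ 2354 − 207·k*, i.e. k* ≥ 8.58.
Mid-risk type (on-path payoff 1688 − 117×6.3 = 950.9) won't mimic when 950.9 ≥ 2354 − 117·k*, i.e. k* ≥ 11.99.
Both must hold, so k* = max(8.58, 11.99) = 11.99. The mid-risk type's constraint binds.

11.99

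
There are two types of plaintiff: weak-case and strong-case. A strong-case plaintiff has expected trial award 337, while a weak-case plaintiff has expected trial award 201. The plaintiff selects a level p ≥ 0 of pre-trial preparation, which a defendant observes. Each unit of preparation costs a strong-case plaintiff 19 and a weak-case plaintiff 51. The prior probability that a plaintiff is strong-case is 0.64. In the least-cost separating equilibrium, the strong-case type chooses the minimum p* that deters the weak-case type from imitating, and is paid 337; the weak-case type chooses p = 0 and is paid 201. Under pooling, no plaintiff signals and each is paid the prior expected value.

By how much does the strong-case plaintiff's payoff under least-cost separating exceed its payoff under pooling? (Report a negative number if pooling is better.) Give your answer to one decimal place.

-1.7

Least-cost separating signal: p* solves 201 = 337 − 51·p*, so p* = (337 − 201)/51 ≈ 2.6667.
Strong-case type's separating payoff: 337 − 19 × p* = 337 − 19 × (337 − 201)/51 = 337 − 2584/51 ≈ 286.333.
Pooling payoff: 0.64 × 337 + 0.36 × 201 = 288.04.
Difference: 286.333 − 288.04 = -1.707, i.e. -1.7 to one decimal place.
The strong-case type would prefer the pooling outcome.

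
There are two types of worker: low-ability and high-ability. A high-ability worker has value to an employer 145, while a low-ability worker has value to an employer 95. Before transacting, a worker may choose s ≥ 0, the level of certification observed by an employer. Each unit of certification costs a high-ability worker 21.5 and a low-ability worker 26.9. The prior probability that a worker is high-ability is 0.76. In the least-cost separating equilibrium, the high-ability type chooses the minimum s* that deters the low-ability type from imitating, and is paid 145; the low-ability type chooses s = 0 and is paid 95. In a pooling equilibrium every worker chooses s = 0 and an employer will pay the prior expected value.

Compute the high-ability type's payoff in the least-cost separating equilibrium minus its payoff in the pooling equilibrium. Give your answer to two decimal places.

-27.96

Least-cost separating signal: s* solves 95 = 145 − 26.9·s*, so s* = (145 − 95)/26.9 ≈ 1.8587.
High-ability type's separating payoff: 145 − 21.5 × s* = 145 − 21.5 × (145 − 95)/26.9 = 145 − 1075/26.9 ≈ 105.0372.
Pooling payoff: 0.76 × 145 + 0.24 × 95 = 133.
Difference: 105.0372 − 133 = -27.9628, i.e. -27.96 to two decimal places.
The high-ability type would prefer the pooling outcome.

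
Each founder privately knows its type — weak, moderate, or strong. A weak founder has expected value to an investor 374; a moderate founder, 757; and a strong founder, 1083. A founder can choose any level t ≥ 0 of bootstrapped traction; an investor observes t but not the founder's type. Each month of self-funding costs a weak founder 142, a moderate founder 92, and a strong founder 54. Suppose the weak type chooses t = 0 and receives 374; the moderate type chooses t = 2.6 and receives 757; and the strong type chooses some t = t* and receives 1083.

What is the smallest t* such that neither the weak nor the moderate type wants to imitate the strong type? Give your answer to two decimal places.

6.14

Weak type (on-path payoff 374) won't mimic when 374 ≥ 1083 − 142·t*, i.e. t* ≥ 4.99.
Moderate type (on-path payoff 757 − 92×2.6 = 517.8) won't mimic when 517.8 ≥ 1083 − 92·t*, i.e. t* ≥ 6.14.
Both must hold, so t* = max(4.99, 6.14) = 6.14. The moderate type's constraint binds.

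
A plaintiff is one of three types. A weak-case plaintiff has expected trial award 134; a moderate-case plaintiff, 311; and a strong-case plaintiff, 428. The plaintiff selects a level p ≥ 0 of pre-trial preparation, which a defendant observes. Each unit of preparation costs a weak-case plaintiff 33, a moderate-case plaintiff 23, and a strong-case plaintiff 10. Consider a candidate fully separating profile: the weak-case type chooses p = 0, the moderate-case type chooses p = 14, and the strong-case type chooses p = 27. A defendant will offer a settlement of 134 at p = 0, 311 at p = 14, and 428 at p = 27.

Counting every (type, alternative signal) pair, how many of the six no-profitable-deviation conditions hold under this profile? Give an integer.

Weak-case (own payoff 134): to p=14 gives 311 − 33×14 = -151 → no gain ✓; to p=27 gives 428 − 33×27 = -463 → no gain ✓.
Strong-case (own payoff 428 − 10×27 = 158): to p=0 gives 134 → no gain ✓; to p=14 gives 311 − 10×14 = 171 → profitable ✗.
Moderate-case (own payoff 311 − 23×14 = -11): to p=0 gives 134 → profitable ✗; to p=27 gives 428 − 23×27 = -193 → no gain ✓.
4 of the 6 constraints hold; not an equilibrium.

4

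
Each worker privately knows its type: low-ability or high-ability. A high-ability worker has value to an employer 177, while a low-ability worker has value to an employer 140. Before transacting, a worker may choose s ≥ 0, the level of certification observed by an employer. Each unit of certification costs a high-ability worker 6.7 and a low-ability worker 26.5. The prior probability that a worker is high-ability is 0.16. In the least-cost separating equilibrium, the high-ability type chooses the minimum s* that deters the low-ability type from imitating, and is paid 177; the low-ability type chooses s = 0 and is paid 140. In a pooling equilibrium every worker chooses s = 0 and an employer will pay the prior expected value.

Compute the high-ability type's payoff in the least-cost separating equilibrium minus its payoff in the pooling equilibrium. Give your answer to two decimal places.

Least-cost separating signal: s* solves 140 = 177 − 26.5·s*, so s* = (177 − 140)/26.5 ≈ 1.3962.
High-ability type's separating payoff: 177 − 6.7 × s* = 177 − 6.7 × (177 − 140)/26.5 = 177 − 247.9/26.5 ≈ 167.6453.
Pooling payoff: 0.16 × 177 + 0.84 × 140 = 145.92.
Difference: 167.6453 − 145.92 = 21.7253, i.e. 21.73 to two decimal places.
The high-ability type prefers to separate.

21.73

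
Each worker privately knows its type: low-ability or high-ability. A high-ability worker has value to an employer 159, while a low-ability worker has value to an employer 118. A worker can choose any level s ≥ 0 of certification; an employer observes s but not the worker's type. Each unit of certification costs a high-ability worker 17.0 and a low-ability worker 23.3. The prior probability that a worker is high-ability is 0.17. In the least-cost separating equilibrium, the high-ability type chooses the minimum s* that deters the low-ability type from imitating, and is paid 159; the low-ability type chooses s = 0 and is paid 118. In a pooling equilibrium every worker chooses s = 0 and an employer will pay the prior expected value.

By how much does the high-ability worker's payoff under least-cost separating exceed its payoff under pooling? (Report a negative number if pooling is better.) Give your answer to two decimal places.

Least-cost separating signal: s* solves 118 = 159 − 23.3·s*, so s* = (159 − 118)/23.3 ≈ 1.7597.
High-ability type's separating payoff: 159 − 17.0 × s* = 159 − 17.0 × (159 − 118)/23.3 = 159 − 697/23.3 ≈ 129.0858.
Pooling payoff: 0.17 × 159 + 0.83 × 118 = 124.97.
Difference: 129.0858 − 124.97 = 4.1158, i.e. 4.12 to two decimal places.
The high-ability type prefers to separate.

4.12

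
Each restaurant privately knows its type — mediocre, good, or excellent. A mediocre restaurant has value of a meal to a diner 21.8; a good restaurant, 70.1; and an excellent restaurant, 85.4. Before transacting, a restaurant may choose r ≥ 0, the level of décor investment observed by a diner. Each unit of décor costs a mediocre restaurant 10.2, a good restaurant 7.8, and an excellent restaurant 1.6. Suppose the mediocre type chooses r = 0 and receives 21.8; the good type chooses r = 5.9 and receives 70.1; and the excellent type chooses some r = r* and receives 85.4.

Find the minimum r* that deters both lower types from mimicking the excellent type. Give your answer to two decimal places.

7.86

Mediocre type (on-path payoff 21.8) won't mimic when 21.8 ≥ 85.4 − 10.2·r*, i.e. r* ≥ 6.24.
Good type (on-path payoff 70.1 − 7.8×5.9 = 24.08) won't mimic when 24.08 ≥ 85.4 − 7.8·r*, i.e. r* ≥ 7.86.
Both must hold, so r* = max(6.24, 7.86) = 7.86. The good type's constraint binds.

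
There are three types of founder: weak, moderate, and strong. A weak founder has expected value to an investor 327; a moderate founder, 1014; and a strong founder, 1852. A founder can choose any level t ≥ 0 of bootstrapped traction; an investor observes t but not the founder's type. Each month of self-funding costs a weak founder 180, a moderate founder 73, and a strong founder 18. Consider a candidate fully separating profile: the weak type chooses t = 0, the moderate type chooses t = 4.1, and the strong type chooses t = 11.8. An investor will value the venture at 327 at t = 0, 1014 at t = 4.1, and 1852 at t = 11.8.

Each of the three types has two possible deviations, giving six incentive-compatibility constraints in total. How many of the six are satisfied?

Weak (own payoff 327): to t=4.1 gives 1014 − 180×4.1 = 276 → no gain ✓; to t=11.8 gives 1852 − 180×11.8 = -272 → no gain ✓.
Strong (own payoff 1852 − 18×11.8 = 1639.6): to t=0 gives 327 → no gain ✓; to t=4.1 gives 1014 − 18×4.1 = 940.2 → no gain ✓.
Moderate (own payoff 1014 − 73×4.1 = 714.7): to t=0 gives 327 → no gain ✓; to t=11.8 gives 1852 − 73×11.8 = 990.6 → profitable ✗.
5 of the 6 constraints hold; not an equilibrium.

5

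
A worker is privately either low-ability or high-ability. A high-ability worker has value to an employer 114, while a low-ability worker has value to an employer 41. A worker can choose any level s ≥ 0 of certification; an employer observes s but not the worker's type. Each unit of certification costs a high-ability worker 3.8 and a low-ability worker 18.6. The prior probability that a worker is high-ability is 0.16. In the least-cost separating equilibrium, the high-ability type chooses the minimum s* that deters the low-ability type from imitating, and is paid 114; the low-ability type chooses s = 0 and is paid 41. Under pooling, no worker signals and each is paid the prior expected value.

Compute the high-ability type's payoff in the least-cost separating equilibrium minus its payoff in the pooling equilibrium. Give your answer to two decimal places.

46.41

Least-cost separating signal: s* solves 41 = 114 − 18.6·s*, so s* = (114 − 41)/18.6 ≈ 3.9247.
High-ability type's separating payoff: 114 − 3.8 × s* = 114 − 3.8 × (114 − 41)/18.6 = 114 − 277.4/18.6 ≈ 99.0860.
Pooling payoff: 0.16 × 114 + 0.84 × 41 = 52.68.
Difference: 99.0860 − 52.68 = 46.406, i.e. 46.41 to two decimal places.
The high-ability type prefers to separate.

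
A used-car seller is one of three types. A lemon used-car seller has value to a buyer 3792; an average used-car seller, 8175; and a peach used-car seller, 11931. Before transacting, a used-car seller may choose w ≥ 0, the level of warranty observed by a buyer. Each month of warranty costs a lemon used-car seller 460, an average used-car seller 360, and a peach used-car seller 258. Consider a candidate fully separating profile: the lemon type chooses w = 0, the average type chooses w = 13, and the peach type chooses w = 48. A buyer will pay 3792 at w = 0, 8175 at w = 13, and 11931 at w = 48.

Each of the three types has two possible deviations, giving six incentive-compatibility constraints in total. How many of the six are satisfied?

Lemon (own payoff 3792): to w=13 gives 8175 − 460×13 = 2195 → no gain ✓; to w=48 gives 11931 − 460×48 = -10149 → no gain ✓.
Average (own payoff 8175 − 360×13 = 3495): to w=0 gives 3792 → profitable ✗; to w=48 gives 11931 − 360×48 = -5349 → no gain ✓.
Peach (own payoff 11931 − 258×48 = -453): to w=0 gives 3792 → profitable ✗; to w=13 gives 8175 − 258×13 = 4821 → profitable ✗.
3 of the 6 constraints hold; not an equilibrium.

3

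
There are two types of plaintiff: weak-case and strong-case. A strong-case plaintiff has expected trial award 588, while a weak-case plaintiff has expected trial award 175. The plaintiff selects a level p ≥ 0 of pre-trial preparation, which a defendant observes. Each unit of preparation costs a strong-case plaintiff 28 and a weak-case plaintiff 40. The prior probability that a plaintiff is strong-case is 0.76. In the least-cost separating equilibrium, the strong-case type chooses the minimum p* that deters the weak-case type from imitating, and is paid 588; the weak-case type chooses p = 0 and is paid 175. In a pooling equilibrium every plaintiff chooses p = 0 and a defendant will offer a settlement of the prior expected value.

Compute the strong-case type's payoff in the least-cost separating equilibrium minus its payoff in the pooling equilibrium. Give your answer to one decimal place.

Least-cost separating signal: p* solves 175 = 588 − 40·p*, so p* = (588 − 175)/40 = 10.325.
Strong-case type's separating payoff: 588 − 28 × p* = 588 − 28 × (588 − 175)/40 = 588 − 11564/40 = 298.9.
Pooling payoff: 0.76 × 588 + 0.24 × 175 = 488.88.
Difference: 298.9 − 488.88 = -189.98, i.e. -190.0 to one decimal place.
The strong-case type would prefer the pooling outcome.

-190.0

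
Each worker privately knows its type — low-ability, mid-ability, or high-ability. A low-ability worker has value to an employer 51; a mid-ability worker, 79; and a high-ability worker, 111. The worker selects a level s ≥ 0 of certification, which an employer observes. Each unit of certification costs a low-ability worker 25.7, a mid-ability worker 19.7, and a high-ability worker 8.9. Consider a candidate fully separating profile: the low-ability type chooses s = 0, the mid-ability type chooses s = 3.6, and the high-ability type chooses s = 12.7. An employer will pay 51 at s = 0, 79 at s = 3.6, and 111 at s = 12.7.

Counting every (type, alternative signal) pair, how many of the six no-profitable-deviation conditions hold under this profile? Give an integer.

High-ability (own payoff 111 − 8.9×12.7 = -2.03): to s=0 gives 51 → profitable ✗; to s=3.6 gives 79 − 8.9×3.6 = 46.96 → profitable ✗.
Low-ability (own payoff 51): to s=3.6 gives 79 − 25.7×3.6 = -13.52 → no gain ✓; to s=12.7 gives 111 − 25.7×12.7 = -215.39 → no gain ✓.
Mid-ability (own payoff 79 − 19.7×3.6 = 8.08): to s=0 gives 51 → profitable ✗; to s=12.7 gives 111 − 19.7×12.7 = -139.19 → no gain ✓.
3 of the 6 constraints hold; not an equilibrium.

3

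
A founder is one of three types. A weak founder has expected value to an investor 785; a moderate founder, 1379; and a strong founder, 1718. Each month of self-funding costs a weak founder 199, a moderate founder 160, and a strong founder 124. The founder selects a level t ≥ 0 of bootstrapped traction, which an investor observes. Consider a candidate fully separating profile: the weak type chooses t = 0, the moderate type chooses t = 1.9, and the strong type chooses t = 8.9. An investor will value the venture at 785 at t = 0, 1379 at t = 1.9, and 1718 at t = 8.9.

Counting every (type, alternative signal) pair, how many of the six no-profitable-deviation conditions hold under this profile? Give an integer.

3

Strong (own payoff 1718 − 124×8.9 = 614.4): to t=0 gives 785 → profitable ✗; to t=1.9 gives 1379 − 124×1.9 = 1143.4 → profitable ✗.
Weak (own payoff 785): to t=1.9 gives 1379 − 199×1.9 = 1000.9 → profitable ✗; to t=8.9 gives 1718 − 199×8.9 = -53.1 → no gain ✓.
Moderate (own payoff 1379 − 160×1.9 = 1075): to t=0 gives 785 → no gain ✓; to t=8.9 gives 1718 − 160×8.9 = 294 → no gain ✓.
3 of the 6 constraints hold; not an equilibrium.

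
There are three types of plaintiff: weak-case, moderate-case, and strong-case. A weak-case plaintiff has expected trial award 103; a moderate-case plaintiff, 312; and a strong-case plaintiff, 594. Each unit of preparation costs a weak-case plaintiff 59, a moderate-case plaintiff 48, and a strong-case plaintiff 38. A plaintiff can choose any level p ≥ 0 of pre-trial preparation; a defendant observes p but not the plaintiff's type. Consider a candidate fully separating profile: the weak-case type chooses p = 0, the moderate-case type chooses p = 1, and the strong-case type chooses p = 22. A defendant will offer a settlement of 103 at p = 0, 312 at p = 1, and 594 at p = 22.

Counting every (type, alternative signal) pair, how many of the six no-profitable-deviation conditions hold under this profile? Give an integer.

3

Strong-case (own payoff 594 − 38×22 = -242): to p=0 gives 103 → profitable ✗; to p=1 gives 312 − 38×1 = 274 → profitable ✗.
Moderate-case (own payoff 312 − 48×1 = 264): to p=0 gives 103 → no gain ✓; to p=22 gives 594 − 48×22 = -462 → no gain ✓.
Weak-case (own payoff 103): to p=1 gives 312 − 59×1 = 253 → profitable ✗; to p=22 gives 594 − 59×22 = -704 → no gain ✓.
3 of the 6 constraints hold; not an equilibrium.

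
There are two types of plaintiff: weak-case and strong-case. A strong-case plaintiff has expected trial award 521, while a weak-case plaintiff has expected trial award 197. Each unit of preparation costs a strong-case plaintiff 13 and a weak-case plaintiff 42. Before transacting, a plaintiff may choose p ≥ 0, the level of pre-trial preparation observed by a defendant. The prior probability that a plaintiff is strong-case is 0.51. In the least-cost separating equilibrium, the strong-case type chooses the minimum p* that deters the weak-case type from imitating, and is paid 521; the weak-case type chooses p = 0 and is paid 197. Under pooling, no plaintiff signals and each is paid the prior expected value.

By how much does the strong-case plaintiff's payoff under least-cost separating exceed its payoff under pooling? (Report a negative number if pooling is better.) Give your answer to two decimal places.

58.47

Least-cost separating signal: p* solves 197 = 521 − 42·p*, so p* = (521 − 197)/42 ≈ 7.7143.
Strong-case type's separating payoff: 521 − 13 × p* = 521 − 13 × (521 − 197)/42 = 521 − 4212/42 ≈ 420.7143.
Pooling payoff: 0.51 × 521 + 0.49 × 197 = 362.24.
Difference: 420.7143 − 362.24 = 58.4743, i.e. 58.47 to two decimal places.
The strong-case type prefers to separate.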